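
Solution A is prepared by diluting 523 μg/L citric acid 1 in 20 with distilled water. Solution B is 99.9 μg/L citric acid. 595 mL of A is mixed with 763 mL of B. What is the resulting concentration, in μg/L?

67.6 μg/L

C_A = 523 μg/L / 20 = 26.2 μg/L.
C_mix = (C_A·V_A + C_B·V_B)/(V_A + V_B) = (26.2×595 + 99.9×763) / 1358 = 67.6 μg/L.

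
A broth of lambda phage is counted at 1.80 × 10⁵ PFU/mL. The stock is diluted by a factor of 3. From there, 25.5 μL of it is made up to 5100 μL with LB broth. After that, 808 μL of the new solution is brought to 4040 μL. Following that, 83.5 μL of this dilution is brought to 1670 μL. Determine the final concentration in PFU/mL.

3.00 PFU/mL

Overall dilution factor = 3 × 200 × 5 × 20 = 6.00 × 10⁴.
1.80 × 10⁵ PFU/mL / 6.00 × 10⁴ = 3.00 PFU/mL.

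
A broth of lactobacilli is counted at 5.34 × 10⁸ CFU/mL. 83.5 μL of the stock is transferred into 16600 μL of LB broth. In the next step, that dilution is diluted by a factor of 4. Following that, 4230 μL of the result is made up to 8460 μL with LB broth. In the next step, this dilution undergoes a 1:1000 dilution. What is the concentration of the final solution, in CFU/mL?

Overall dilution factor = 199.8 × 4 × 2 × 1000 = 1.60 × 10⁶.
5.34 × 10⁸ CFU/mL / 1.60 × 10⁶ = 334 CFU/mL.

334 CFU/mL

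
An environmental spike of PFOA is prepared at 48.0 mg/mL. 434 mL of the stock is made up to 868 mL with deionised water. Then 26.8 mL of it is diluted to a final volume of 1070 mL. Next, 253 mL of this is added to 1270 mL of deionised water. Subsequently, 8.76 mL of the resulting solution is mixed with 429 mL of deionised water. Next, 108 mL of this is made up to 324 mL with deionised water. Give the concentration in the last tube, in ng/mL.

666 ng/mL

Overall dilution factor = 2 × 39.93 × 6.020 × 49.97 × 3 = 7.21 × 10⁴.
48.0 mg/mL / 7.21 × 10⁴ = 6.66 × 10⁻⁴ mg/mL = 666 ng/mL.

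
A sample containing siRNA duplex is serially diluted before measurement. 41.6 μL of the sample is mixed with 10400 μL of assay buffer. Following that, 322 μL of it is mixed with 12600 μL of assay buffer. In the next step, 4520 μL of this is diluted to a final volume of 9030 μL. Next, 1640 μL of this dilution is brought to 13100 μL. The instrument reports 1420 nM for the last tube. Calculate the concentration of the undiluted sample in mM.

228 mM

Overall dilution factor = 251 × 40.13 × 1.998 × 7.988 = 1.61 × 10⁵.
Original = 1420 nM × 1.61 × 10⁵ = 2.28 × 10⁸ nM = 228 mM.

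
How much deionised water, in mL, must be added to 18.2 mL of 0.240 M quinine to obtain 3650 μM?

1180 mL

3650 μM = 3.65 × 10⁻³ M.
V₂ = C₁V₁/C₂ = 0.240 × 18.2 / 3.65 × 10⁻³ = 1197 mL.
Diluent to add = V₂ − V₁ = 1197 − 18.2 = 1180 mL.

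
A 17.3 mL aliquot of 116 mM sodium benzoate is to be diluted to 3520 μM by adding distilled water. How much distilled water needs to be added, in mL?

553 mL

3520 μM = 3.52 mM.
V₂ = C₁V₁/C₂ = 116 × 17.3 / 3.52 = 570 mL.
Diluent to add = V₂ − V₁ = 570 − 17.3 = 553 mL.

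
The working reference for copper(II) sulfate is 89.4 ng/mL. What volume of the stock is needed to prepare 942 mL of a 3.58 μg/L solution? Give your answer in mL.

37.7 mL

3.58 μg/L = 3.58 ng/mL.
V₁ = C₂V₂/C₁ = 3.58 × 942 / 89.4 = 37.7 mL.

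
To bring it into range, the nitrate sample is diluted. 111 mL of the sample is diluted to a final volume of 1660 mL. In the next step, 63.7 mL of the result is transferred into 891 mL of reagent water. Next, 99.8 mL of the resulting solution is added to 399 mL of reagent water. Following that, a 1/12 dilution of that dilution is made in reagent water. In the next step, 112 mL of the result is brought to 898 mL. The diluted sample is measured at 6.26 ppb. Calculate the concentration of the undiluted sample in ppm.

675 ppm

Overall dilution factor = 14.95 × 14.99 × 4.998 × 12 × 8.018 = 1.08 × 10⁵.
Original = 6.26 ppb × 1.08 × 10⁵ = 6.75 × 10⁵ ppb = 675 ppm.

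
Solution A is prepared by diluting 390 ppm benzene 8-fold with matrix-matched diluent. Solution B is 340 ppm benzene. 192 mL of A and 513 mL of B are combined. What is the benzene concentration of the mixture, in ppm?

261 ppm

C_A = 390 ppm / 8 = 48.8 ppm.
C_mix = (C_A·V_A + C_B·V_B)/(V_A + V_B) = (48.8×192 + 340×513) / 705.0 = 261 ppm.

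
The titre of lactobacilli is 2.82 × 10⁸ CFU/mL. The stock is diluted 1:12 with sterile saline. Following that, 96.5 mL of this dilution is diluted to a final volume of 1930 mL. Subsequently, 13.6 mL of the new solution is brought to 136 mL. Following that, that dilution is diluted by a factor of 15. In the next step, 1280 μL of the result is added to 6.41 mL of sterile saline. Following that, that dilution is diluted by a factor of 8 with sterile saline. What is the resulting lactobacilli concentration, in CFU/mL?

163 CFU/mL

Overall dilution factor = 12 × 20 × 10 × 15 × 6.008 × 8 = 1.73 × 10⁶.
2.82 × 10⁸ CFU/mL / 1.73 × 10⁶ = 163 CFU/mL.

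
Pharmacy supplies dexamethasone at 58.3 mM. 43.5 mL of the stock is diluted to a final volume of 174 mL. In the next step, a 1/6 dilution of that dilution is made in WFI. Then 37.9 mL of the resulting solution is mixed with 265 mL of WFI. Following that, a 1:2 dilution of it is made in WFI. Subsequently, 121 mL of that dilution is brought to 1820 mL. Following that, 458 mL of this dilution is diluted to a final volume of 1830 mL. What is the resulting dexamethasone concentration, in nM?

2530 nM

Overall dilution factor = 4 × 6 × 7.992 × 2 × 15.04 × 3.996 = 2.31 × 10⁴.
58.3 mM / 2.31 × 10⁴ = 2.53 × 10⁻³ mM = 2530 nM.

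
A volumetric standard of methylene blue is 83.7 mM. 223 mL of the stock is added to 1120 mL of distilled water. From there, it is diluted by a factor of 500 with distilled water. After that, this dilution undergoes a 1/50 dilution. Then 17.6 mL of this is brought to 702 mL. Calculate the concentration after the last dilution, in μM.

0.0139 μM

Overall dilution factor = 6.022 × 500 × 50 × 39.89 = 6.01 × 10⁶.
83.7 mM / 6.01 × 10⁶ = 1.39 × 10⁻⁵ mM = 0.0139 μM.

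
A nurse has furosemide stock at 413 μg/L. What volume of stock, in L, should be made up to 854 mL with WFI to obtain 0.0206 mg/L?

0.0426 L

0.0206 mg/L = 20.6 μg/L.
V₁ = C₂V₂/C₁ = 20.6 × 854 / 413 = 42.6 mL = 0.0426 L.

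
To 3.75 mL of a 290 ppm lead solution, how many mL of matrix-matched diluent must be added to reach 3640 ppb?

295 mL

3640 ppb = 3.64 ppm.
V₂ = C₁V₁/C₂ = 290 × 3.75 / 3.64 = 299 mL.
Diluent to add = V₂ − V₁ = 299 − 3.75 = 295 mL.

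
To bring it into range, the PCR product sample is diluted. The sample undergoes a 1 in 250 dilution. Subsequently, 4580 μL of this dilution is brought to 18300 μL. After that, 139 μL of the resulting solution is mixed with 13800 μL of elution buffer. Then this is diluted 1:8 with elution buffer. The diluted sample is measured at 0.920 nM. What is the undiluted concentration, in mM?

Overall dilution factor = 250 × 3.996 × 100.3 × 8 = 8.01 × 10⁵.
Original = 0.920 nM × 8.01 × 10⁵ = 7.37 × 10⁵ nM = 0.737 mM.

0.737 mM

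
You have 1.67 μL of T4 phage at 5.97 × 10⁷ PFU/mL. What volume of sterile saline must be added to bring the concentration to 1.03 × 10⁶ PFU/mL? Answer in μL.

95.1 μL

V₂ = C₁V₁/C₂ = 5.97 × 10⁷ × 1.67 / 1.03 × 10⁶ = 96.8 μL.
Diluent to add = V₂ − V₁ = 96.8 − 1.67 = 95.1 μL.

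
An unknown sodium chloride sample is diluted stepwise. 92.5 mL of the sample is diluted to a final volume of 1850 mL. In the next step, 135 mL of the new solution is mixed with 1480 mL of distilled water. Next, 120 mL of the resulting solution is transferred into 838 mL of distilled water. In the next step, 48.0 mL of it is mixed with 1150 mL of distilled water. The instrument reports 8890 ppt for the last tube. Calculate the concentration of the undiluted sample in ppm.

424 ppm

Overall dilution factor = 20 × 11.96 × 7.983 × 24.96 = 4.77 × 10⁴.
Original = 8890 ppt × 4.77 × 10⁴ = 4.24 × 10⁸ ppt = 424 ppm.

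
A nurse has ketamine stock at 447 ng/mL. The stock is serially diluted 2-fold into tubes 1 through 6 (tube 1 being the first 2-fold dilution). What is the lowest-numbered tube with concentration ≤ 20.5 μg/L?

tube 5

Tube n has concentration 447 ng/mL / 2ⁿ.
Need 2ⁿ ≥ 447 ng/mL / 20.5 μg/L = 21.8, so n ≥ 4.45.
First such tube: n = 5.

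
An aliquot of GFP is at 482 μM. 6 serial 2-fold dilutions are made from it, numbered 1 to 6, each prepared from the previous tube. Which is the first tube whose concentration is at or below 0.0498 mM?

tube 4

Tube n has concentration 482 μM / 2ⁿ.
Need 2ⁿ ≥ 482 μM / 0.0498 mM = 9.68, so n ≥ 3.27.
First such tube: n = 4.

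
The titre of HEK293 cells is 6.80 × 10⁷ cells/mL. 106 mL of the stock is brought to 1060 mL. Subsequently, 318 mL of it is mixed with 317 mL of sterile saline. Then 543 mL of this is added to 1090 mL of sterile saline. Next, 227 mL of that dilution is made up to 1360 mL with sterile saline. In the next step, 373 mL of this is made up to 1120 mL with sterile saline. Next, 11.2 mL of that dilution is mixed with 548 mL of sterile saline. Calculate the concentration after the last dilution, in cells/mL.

Overall dilution factor = 10 × 1.997 × 3.007 × 5.991 × 3.003 × 49.93 = 5.39 × 10⁴.
6.80 × 10⁷ cells/mL / 5.39 × 10⁴ = 1260 cells/mL.

1260 cells/mL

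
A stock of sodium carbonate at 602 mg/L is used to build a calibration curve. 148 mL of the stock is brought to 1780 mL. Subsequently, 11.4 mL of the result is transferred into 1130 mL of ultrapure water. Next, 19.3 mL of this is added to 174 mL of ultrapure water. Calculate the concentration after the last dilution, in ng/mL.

Overall dilution factor = 12.03 × 100.1 × 10.02 = 1.21 × 10⁴.
602 mg/L / 1.21 × 10⁴ = 0.0499 mg/L = 49.9 ng/mL.

49.9 ng/mL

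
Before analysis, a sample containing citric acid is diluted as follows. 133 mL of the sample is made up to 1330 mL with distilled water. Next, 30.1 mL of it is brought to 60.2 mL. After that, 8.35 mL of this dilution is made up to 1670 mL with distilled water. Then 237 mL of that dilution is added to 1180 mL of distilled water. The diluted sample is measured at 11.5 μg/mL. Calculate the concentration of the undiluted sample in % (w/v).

Overall dilution factor = 10 × 2 × 200 × 5.979 = 2.39 × 10⁴.
Original = 11.5 μg/mL × 2.39 × 10⁴ = 2.75 × 10⁵ μg/mL = 27.5 % (w/v).

27.5 % (w/v)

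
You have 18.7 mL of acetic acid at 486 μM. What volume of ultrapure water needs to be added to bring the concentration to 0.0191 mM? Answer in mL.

0.0191 mM = 19.1 μM.
V₂ = C₁V₁/C₂ = 486 × 18.7 / 19.1 = 476 mL.
Diluent to add = V₂ − V₁ = 476 − 18.7 = 457 mL.

457 mL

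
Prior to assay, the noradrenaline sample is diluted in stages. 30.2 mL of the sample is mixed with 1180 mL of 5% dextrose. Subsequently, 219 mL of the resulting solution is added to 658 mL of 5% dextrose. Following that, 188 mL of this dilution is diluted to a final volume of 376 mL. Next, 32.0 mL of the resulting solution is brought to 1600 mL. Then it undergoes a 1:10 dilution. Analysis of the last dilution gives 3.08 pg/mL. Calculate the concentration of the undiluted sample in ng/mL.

494 ng/mL

Overall dilution factor = 40.07 × 4.005 × 2 × 50 × 10 = 1.60 × 10⁵.
Original = 3.08 pg/mL × 1.60 × 10⁵ = 4.94 × 10⁵ pg/mL = 494 ng/mL.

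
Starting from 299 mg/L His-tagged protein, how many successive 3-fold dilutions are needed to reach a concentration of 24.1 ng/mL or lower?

Need 3ⁿ ≥ 1.24 × 10⁴, so n ≥ log(1.24 × 10⁴)/log(3) = 8.58.
Minimum whole steps: n = 9.

9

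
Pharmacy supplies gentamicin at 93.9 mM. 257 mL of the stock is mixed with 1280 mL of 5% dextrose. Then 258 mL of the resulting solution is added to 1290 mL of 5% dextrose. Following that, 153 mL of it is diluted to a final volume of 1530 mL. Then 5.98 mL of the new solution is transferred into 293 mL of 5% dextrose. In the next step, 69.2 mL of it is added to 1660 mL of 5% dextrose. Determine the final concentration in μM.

0.209 μM

Overall dilution factor = 5.981 × 6 × 10 × 50.00 × 24.99 = 4.48 × 10⁵.
93.9 mM / 4.48 × 10⁵ = 2.09 × 10⁻⁴ mM = 0.209 μM.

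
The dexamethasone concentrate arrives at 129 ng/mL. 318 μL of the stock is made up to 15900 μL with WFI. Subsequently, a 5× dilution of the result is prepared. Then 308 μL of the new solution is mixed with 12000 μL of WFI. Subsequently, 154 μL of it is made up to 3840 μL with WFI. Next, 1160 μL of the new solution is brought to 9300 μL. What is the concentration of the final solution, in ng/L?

0.0646 ng/L

Overall dilution factor = 50 × 5 × 39.96 × 24.94 × 8.017 = 2.00 × 10⁶.
129 ng/mL / 2.00 × 10⁶ = 6.46 × 10⁻⁵ ng/mL = 0.0646 ng/L.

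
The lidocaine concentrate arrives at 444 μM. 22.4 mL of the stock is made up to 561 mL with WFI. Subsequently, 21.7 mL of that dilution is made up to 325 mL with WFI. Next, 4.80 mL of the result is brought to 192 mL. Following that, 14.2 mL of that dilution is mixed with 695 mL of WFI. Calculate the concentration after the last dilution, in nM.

Overall dilution factor = 25.04 × 14.98 × 40 × 49.94 = 7.49 × 10⁵.
444 μM / 7.49 × 10⁵ = 5.93 × 10⁻⁴ μM = 0.593 nM.

0.593 nM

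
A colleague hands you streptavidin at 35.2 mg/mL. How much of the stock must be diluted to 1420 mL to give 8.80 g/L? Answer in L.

8.80 g/L = 8.80 mg/mL.
V₁ = C₂V₂/C₁ = 8.80 × 1420 / 35.2 = 355 mL = 0.355 L.

0.355 L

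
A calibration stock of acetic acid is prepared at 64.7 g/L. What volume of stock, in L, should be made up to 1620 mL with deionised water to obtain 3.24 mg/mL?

0.0811 L

3.24 mg/mL = 3.24 g/L.
V₁ = C₂V₂/C₁ = 3.24 × 1620 / 64.7 = 81.1 mL = 0.0811 L.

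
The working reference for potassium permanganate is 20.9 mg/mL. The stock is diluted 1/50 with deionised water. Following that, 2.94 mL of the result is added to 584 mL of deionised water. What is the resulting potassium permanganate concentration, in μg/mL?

2.09 μg/mL

Overall dilution factor = 50 × 199.6 = 9982.
20.9 mg/mL / 9982 = 2.09 × 10⁻³ mg/mL = 2.09 μg/mL.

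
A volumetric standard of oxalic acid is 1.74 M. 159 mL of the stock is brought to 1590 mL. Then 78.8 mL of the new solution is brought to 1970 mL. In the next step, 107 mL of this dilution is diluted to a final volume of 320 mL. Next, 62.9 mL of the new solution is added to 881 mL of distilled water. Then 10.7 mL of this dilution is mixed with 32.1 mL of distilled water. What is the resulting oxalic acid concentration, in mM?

0.0388 mM

Overall dilution factor = 10 × 25 × 2.991 × 15.01 × 4 = 4.49 × 10⁴.
1.74 M / 4.49 × 10⁴ = 3.88 × 10⁻⁵ M = 0.0388 mM.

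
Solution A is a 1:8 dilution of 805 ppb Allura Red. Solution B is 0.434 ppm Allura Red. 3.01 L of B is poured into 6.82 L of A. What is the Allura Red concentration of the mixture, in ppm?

C_A = 805 ppb / 8 = 101 ppb.
C_B = 0.434 ppm = 434 ppb.
C_mix = (C_A·V_A + C_B·V_B)/(V_A + V_B) = (101×6.82 + 434×3.01) / 9.830 = 203 ppb = 0.203 ppm.

0.203 ppm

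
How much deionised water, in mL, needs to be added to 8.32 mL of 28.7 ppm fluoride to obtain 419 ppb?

562 mL

419 ppb = 0.419 ppm.
V₂ = C₁V₁/C₂ = 28.7 × 8.32 / 0.419 = 570 mL.
Diluent to add = V₂ − V₁ = 570 − 8.32 = 562 mL.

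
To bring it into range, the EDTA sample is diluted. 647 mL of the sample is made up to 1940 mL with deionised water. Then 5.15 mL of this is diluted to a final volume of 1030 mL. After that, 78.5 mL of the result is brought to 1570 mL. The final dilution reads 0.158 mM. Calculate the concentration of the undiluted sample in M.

Overall dilution factor = 2.998 × 200 × 20 = 1.20 × 10⁴.
Original = 0.158 mM × 1.20 × 10⁴ = 1895 mM = 1.90 M.

1.90 M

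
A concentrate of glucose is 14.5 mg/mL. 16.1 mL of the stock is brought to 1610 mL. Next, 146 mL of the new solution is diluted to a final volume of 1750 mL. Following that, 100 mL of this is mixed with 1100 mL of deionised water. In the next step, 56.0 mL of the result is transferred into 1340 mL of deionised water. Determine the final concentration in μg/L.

Overall dilution factor = 100 × 11.99 × 12 × 24.93 = 3.59 × 10⁵.
14.5 mg/mL / 3.59 × 10⁵ = 4.04 × 10⁻⁵ mg/mL = 40.4 μg/L.

40.4 μg/L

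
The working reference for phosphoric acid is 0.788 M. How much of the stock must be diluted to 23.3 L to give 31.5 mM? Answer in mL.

931 mL

31.5 mM = 0.0315 M.
V₁ = C₂V₂/C₁ = 0.0315 × 23.3 / 0.788 = 0.931 L = 931 mL.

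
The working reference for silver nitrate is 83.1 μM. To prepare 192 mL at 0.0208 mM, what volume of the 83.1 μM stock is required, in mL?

0.0208 mM = 20.8 μM.
V₁ = C₂V₂/C₁ = 20.8 × 192 / 83.1 = 48.1 mL.

48.1 mL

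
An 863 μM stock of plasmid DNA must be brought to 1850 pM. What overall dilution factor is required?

4.66 × 10⁵

Factor = C₀/C_target = 863 μM / 1850 pM = 4.66 × 10⁵.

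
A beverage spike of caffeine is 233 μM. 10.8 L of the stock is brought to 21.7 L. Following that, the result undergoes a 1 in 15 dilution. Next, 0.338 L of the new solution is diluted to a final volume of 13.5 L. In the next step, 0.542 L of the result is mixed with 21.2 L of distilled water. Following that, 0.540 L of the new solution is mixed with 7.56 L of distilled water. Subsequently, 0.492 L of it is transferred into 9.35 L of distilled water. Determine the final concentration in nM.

Overall dilution factor = 2.009 × 15 × 39.94 × 40.11 × 15 × 20.00 = 1.45 × 10⁷.
233 μM / 1.45 × 10⁷ = 1.61 × 10⁻⁵ μM = 0.0161 nM.

0.0161 nM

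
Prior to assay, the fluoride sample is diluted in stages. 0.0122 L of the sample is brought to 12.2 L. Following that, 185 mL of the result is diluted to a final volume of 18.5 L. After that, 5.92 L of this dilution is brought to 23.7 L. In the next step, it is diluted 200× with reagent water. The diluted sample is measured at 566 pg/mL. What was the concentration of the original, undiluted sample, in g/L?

Overall dilution factor = 1000 × 100 × 4.003 × 200 = 8.01 × 10⁷.
Original = 566 pg/mL × 8.01 × 10⁷ = 4.53 × 10¹⁰ pg/mL = 45.3 g/L.

45.3 g/L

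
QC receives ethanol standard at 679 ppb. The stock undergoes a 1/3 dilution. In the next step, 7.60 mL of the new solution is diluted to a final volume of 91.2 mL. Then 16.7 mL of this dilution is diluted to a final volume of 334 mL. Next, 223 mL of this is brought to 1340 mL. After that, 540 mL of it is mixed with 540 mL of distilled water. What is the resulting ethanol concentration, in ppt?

78.5 ppt

Overall dilution factor = 3 × 12 × 20 × 6.009 × 2 = 8653.
679 ppb / 8653 = 0.0785 ppb = 78.5 ppt.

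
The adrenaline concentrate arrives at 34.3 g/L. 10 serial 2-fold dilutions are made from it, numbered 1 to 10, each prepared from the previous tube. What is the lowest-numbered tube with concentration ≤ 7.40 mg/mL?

Tube n has concentration 34.3 g/L / 2ⁿ.
Need 2ⁿ ≥ 34.3 g/L / 7.40 mg/mL = 4.64, so n ≥ 2.21.
First such tube: n = 3.

tube 3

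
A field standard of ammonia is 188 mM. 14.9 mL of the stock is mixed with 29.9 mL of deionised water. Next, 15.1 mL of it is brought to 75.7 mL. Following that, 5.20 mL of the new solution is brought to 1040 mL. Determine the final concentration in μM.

62.4 μM

Overall dilution factor = 3.007 × 5.013 × 200 = 3015.
188 mM / 3015 = 0.0624 mM = 62.4 μM.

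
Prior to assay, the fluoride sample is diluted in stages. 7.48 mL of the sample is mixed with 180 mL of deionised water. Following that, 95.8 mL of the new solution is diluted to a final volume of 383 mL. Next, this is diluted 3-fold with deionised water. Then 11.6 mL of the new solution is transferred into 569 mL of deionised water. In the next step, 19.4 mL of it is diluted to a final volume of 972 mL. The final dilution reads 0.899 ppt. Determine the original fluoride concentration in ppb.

Overall dilution factor = 25.06 × 3.998 × 3 × 50.05 × 50.10 = 7.54 × 10⁵.
Original = 0.899 ppt × 7.54 × 10⁵ = 6.78 × 10⁵ ppt = 678 ppb.

678 ppb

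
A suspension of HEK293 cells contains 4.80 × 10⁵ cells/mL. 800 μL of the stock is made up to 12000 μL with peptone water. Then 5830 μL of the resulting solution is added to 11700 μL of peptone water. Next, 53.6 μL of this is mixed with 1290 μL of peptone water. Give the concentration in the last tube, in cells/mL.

425 cells/mL

Overall dilution factor = 15 × 3.007 × 25.07 = 1131.
4.80 × 10⁵ cells/mL / 1131 = 425 cells/mL.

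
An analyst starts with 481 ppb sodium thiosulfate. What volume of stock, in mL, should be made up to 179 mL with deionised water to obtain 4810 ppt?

1.79 mL

4810 ppt = 4.81 ppb.
V₁ = C₂V₂/C₁ = 4.81 × 179 / 481 = 1.79 mL.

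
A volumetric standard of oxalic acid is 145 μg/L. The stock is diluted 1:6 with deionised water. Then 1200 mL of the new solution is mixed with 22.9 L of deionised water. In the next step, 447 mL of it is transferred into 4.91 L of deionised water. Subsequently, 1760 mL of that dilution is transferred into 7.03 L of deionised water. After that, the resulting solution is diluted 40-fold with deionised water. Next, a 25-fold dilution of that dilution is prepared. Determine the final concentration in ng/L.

Overall dilution factor = 6 × 20.08 × 11.98 × 4.994 × 40 × 25 = 7.21 × 10⁶.
145 μg/L / 7.21 × 10⁶ = 2.01 × 10⁻⁵ μg/L = 0.0201 ng/L.

0.0201 ng/L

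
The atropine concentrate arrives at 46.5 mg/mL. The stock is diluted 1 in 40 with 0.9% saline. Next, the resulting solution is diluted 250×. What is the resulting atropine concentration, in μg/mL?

Overall dilution factor = 40 × 250 = 1.00 × 10⁴.
46.5 mg/mL / 1.00 × 10⁴ = 4.65 × 10⁻³ mg/mL = 4.65 μg/mL.

4.65 μg/mL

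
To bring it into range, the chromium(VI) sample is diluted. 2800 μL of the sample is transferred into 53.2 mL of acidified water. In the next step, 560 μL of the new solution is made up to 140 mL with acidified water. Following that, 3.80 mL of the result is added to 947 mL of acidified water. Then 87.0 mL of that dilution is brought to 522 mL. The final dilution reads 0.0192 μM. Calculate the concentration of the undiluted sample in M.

Overall dilution factor = 20 × 250 × 250.2 × 6 = 7.51 × 10⁶.
Original = 0.0192 μM × 7.51 × 10⁶ = 1.44 × 10⁵ μM = 0.144 M.

0.144 M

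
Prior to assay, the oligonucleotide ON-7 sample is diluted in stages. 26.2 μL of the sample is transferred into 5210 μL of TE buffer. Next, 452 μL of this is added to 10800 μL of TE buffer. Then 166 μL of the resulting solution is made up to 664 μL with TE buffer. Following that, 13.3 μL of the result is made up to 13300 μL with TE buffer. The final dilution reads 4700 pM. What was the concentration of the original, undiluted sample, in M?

0.0935 M

Overall dilution factor = 199.9 × 24.89 × 4 × 1000 = 1.99 × 10⁷.
Original = 4700 pM × 1.99 × 10⁷ = 9.35 × 10¹⁰ pM = 0.0935 M.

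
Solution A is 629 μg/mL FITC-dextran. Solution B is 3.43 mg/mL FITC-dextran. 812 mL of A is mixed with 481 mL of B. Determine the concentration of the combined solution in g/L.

1.67 g/L

C_B = 3.43 mg/mL = 3430 μg/mL.
C_mix = (C_A·V_A + C_B·V_B)/(V_A + V_B) = (629×812 + 3430×481) / 1293 = 1671 μg/mL = 1.67 g/L.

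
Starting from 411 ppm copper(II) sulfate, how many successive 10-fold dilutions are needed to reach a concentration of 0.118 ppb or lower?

7

Need 10ⁿ ≥ 3.48 × 10⁶, so n ≥ log(3.48 × 10⁶)/log(10) = 6.54.
Minimum whole steps: n = 7.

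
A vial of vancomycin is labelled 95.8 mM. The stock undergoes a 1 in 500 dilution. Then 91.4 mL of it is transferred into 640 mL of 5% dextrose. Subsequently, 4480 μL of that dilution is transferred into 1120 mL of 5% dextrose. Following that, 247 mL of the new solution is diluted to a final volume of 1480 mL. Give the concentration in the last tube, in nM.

Overall dilution factor = 500 × 8.002 × 251 × 5.992 = 6.02 × 10⁶.
95.8 mM / 6.02 × 10⁶ = 1.59 × 10⁻⁵ mM = 15.9 nM.

15.9 nM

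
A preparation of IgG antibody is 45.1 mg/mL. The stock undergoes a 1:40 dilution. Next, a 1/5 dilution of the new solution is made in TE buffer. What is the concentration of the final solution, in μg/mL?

Overall dilution factor = 40 × 5 = 200.
45.1 mg/mL / 200 = 0.226 mg/mL = 226 μg/mL.

226 μg/mL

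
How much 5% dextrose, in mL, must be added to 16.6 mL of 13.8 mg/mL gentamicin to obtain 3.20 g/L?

55.0 mL

3.20 g/L = 3.20 mg/mL.
V₂ = C₁V₁/C₂ = 13.8 × 16.6 / 3.20 = 71.6 mL.
Diluent to add = V₂ − V₁ = 71.6 − 16.6 = 55.0 mL.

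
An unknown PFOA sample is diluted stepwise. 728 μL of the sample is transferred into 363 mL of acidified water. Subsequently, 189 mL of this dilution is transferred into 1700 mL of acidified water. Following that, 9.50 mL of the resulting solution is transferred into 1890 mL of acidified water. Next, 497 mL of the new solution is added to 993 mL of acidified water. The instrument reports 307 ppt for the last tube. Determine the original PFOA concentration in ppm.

919 ppm

Overall dilution factor = 499.6 × 9.995 × 199.9 × 2.998 = 2.99 × 10⁶.
Original = 307 ppt × 2.99 × 10⁶ = 9.19 × 10⁸ ppt = 919 ppm.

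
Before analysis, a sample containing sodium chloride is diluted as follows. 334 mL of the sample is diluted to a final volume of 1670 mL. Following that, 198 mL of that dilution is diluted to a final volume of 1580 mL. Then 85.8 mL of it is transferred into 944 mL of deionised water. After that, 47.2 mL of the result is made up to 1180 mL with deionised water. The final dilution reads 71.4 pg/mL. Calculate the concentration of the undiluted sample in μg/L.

855 μg/L

Overall dilution factor = 5 × 7.980 × 12.00 × 25 = 1.20 × 10⁴.
Original = 71.4 pg/mL × 1.20 × 10⁴ = 8.55 × 10⁵ pg/mL = 855 μg/L.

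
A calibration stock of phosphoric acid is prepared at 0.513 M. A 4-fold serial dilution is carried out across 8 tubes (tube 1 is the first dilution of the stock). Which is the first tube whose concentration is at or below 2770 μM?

tube 4

Tube n has concentration 0.513 M / 4ⁿ.
Need 4ⁿ ≥ 0.513 M / 2770 μM = 185, so n ≥ 3.77.
First such tube: n = 4.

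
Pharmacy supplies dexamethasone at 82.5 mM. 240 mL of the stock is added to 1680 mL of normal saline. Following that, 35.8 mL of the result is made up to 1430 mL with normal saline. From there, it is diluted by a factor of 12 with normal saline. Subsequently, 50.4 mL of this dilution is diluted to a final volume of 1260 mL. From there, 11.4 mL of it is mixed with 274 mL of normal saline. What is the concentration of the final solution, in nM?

Overall dilution factor = 8 × 39.94 × 12 × 25 × 25.04 = 2.40 × 10⁶.
82.5 mM / 2.40 × 10⁶ = 3.44 × 10⁻⁵ mM = 34.4 nM.

34.4 nM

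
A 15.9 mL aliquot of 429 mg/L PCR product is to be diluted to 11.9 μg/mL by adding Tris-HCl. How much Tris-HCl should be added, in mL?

11.9 μg/mL = 11.9 mg/L.
V₂ = C₁V₁/C₂ = 429 × 15.9 / 11.9 = 573 mL.
Diluent to add = V₂ − V₁ = 573 − 15.9 = 557 mL.

557 mL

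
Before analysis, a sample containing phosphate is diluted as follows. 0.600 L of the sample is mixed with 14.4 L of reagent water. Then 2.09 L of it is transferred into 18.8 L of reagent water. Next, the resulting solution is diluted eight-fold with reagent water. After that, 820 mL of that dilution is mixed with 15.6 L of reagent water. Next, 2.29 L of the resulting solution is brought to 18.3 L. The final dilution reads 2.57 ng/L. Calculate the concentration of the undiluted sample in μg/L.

822 μg/L

Overall dilution factor = 25 × 9.995 × 8 × 20.02 × 7.991 = 3.20 × 10⁵.
Original = 2.57 ng/L × 3.20 × 10⁵ = 8.22 × 10⁵ ng/L = 822 μg/L.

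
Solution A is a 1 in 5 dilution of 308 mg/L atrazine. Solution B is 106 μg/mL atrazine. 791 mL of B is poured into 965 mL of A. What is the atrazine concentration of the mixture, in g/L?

C_A = 308 mg/L / 5 = 61.6 mg/L.
C_B = 106 μg/mL = 106 mg/L.
C_mix = (C_A·V_A + C_B·V_B)/(V_A + V_B) = (61.6×965 + 106×791) / 1756 = 81.6 mg/L = 0.0816 g/L.

0.0816 g/L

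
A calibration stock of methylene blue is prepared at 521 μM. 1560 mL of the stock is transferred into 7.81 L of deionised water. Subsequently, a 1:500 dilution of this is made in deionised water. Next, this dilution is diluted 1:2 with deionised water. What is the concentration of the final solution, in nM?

86.7 nM

Overall dilution factor = 6.006 × 500 × 2 = 6006.
521 μM / 6006 = 0.0867 μM = 86.7 nM.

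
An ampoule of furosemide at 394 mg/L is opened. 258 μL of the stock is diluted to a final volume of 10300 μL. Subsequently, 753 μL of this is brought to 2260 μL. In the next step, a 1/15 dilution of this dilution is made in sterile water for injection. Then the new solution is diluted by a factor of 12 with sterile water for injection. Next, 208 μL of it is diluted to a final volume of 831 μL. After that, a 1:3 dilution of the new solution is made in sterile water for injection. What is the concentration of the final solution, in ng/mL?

1.52 ng/mL

Overall dilution factor = 39.92 × 3.001 × 15 × 12 × 3.995 × 3 = 2.59 × 10⁵.
394 mg/L / 2.59 × 10⁵ = 1.52 × 10⁻³ mg/L = 1.52 ng/mL.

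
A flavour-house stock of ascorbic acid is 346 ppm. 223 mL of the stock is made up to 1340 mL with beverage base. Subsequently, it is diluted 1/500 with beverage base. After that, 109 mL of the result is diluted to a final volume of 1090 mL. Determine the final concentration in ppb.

11.5 ppb

Overall dilution factor = 6.009 × 500 × 10 = 3.00 × 10⁴.
346 ppm / 3.00 × 10⁴ = 0.0115 ppm = 11.5 ppb.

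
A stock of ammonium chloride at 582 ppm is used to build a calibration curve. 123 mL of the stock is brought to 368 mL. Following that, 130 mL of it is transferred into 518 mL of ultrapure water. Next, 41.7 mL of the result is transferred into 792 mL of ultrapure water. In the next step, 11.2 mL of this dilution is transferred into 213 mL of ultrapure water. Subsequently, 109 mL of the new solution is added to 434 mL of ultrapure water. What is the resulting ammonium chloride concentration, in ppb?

Overall dilution factor = 2.992 × 4.985 × 19.99 × 20.02 × 4.982 = 2.97 × 10⁴.
582 ppm / 2.97 × 10⁴ = 0.0196 ppm = 19.6 ppb.

19.6 ppb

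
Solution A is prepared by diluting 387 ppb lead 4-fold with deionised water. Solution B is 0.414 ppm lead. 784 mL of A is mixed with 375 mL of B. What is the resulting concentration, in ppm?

0.199 ppm

C_A = 387 ppb / 4 = 96.8 ppb.
C_B = 0.414 ppm = 414 ppb.
C_mix = (C_A·V_A + C_B·V_B)/(V_A + V_B) = (96.8×784 + 414×375) / 1159 = 199 ppb = 0.199 ppm.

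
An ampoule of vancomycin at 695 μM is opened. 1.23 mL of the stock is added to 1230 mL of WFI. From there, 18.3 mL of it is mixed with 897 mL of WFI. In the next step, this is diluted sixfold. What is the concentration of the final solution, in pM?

2310 pM

Overall dilution factor = 1001 × 50.02 × 6 = 3.00 × 10⁵.
695 μM / 3.00 × 10⁵ = 2.31 × 10⁻³ μM = 2310 pM.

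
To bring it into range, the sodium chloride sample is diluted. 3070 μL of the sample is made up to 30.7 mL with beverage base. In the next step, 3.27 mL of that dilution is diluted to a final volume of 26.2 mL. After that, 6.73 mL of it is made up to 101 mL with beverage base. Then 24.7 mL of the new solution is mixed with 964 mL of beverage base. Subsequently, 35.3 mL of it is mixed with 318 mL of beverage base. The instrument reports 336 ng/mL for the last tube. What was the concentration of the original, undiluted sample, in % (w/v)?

16.2 % (w/v)

Overall dilution factor = 10 × 8.012 × 15.01 × 40.03 × 10.01 = 4.82 × 10⁵.
Original = 336 ng/mL × 4.82 × 10⁵ = 1.62 × 10⁸ ng/mL = 16.2 % (w/v).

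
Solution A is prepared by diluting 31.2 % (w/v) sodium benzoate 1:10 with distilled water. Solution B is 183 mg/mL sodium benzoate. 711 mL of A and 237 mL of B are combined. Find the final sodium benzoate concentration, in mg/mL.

C_A = 31.2 % (w/v) / 10 = 3.12 % (w/v).
C_B = 183 mg/mL = 18.3 % (w/v).
C_mix = (C_A·V_A + C_B·V_B)/(V_A + V_B) = (3.12×711 + 18.3×237) / 948.0 = 6.91 % (w/v) = 69.1 mg/mL.

69.1 mg/mL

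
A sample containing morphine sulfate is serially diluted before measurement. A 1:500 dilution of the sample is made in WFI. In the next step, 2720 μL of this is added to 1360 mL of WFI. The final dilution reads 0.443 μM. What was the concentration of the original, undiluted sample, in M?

0.111 M

Overall dilution factor = 500 × 501 = 2.51 × 10⁵.
Original = 0.443 μM × 2.51 × 10⁵ = 1.11 × 10⁵ μM = 0.111 M.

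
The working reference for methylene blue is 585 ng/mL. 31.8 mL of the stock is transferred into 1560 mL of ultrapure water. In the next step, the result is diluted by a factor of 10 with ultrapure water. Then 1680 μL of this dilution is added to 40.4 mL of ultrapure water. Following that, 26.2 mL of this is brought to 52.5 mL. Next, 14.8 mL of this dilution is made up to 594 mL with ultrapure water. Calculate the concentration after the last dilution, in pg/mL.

0.580 pg/mL

Overall dilution factor = 50.06 × 10 × 25.05 × 2.004 × 40.14 = 1.01 × 10⁶.
585 ng/mL / 1.01 × 10⁶ = 5.80 × 10⁻⁴ ng/mL = 0.580 pg/mL.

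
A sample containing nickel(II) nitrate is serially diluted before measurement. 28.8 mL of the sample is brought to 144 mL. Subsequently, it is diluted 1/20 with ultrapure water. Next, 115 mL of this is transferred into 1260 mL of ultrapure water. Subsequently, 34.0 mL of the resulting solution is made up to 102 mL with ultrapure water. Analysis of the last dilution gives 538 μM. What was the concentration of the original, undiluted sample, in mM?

1930 mM

Overall dilution factor = 5 × 20 × 11.96 × 3 = 3587.
Original = 538 μM × 3587 = 1.93 × 10⁶ μM = 1930 mM.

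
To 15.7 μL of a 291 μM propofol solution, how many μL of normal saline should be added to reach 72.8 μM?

47.1 μL

V₂ = C₁V₁/C₂ = 291 × 15.7 / 72.8 = 62.8 μL.
Diluent to add = V₂ − V₁ = 62.8 − 15.7 = 47.1 μL.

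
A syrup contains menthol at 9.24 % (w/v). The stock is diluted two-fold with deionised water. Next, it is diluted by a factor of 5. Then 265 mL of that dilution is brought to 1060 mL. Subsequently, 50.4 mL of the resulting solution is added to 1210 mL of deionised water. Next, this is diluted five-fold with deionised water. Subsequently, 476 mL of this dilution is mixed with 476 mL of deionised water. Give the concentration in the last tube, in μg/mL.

9.24 μg/mL

Overall dilution factor = 2 × 5 × 4 × 25.01 × 5 × 2 = 1.00 × 10⁴.
9.24 % (w/v) / 1.00 × 10⁴ = 9.24 × 10⁻⁴ % (w/v) = 9.24 μg/mL.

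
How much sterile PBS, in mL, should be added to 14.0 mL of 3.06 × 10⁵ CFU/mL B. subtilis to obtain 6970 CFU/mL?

601 mL

V₂ = C₁V₁/C₂ = 3.06 × 10⁵ × 14.0 / 6970 = 615 mL.
Diluent to add = V₂ − V₁ = 615 − 14.0 = 601 mL.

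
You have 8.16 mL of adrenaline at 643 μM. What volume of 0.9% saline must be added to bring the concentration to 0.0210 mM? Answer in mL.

242 mL

0.0210 mM = 21.0 μM.
V₂ = C₁V₁/C₂ = 643 × 8.16 / 21.0 = 250 mL.
Diluent to add = V₂ − V₁ = 250 − 8.16 = 242 mL.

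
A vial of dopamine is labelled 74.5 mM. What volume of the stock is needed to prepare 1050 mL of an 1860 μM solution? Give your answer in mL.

1860 μM = 1.86 mM.
V₁ = C₂V₂/C₁ = 1.86 × 1050 / 74.5 = 26.2 mL.

26.2 mL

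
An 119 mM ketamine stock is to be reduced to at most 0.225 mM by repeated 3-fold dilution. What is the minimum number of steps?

Need 3ⁿ ≥ 529, so n ≥ log(529)/log(3) = 5.71.
Minimum whole steps: n = 6.

6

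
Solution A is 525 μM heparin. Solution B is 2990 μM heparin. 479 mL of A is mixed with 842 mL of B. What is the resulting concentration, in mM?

C_mix = (C_A·V_A + C_B·V_B)/(V_A + V_B) = (525×479 + 2990×842) / 1321 = 2096 μM = 2.10 mM.

2.10 mM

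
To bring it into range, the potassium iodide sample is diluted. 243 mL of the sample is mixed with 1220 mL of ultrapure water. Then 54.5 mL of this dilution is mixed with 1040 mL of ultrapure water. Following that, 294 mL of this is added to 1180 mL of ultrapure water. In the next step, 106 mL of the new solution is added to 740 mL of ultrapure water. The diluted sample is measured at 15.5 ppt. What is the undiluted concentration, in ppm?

Overall dilution factor = 6.021 × 20.08 × 5.014 × 7.981 = 4838.
Original = 15.5 ppt × 4838 = 7.50 × 10⁴ ppt = 0.0750 ppm.

0.0750 ppm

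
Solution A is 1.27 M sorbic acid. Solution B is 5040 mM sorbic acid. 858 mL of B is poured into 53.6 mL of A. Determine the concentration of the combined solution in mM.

C_B = 5040 mM = 5.04 M.
C_mix = (C_A·V_A + C_B·V_B)/(V_A + V_B) = (1.27×53.6 + 5.04×858) / 911.6 = 4.82 M = 4820 mM.

4820 mM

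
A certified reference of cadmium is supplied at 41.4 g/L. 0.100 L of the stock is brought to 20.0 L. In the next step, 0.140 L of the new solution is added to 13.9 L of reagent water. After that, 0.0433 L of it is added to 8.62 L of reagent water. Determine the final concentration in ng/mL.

Overall dilution factor = 200 × 100.3 × 200.1 = 4.01 × 10⁶.
41.4 g/L / 4.01 × 10⁶ = 1.03 × 10⁻⁵ g/L = 10.3 ng/mL.

10.3 ng/mL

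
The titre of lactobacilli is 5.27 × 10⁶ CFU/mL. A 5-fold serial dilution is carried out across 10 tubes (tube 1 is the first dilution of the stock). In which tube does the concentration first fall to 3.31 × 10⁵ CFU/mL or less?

tube 2

Tube n has concentration 5.27 × 10⁶ CFU/mL / 5ⁿ.
Need 5ⁿ ≥ 5.27 × 10⁶ CFU/mL / 3.31 × 10⁵ CFU/mL = 15.9, so n ≥ 1.72.
First such tube: n = 2.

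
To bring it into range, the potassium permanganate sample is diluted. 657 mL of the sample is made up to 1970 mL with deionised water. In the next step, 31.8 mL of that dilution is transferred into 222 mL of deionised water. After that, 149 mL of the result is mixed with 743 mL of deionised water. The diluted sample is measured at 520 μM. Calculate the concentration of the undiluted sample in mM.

Overall dilution factor = 2.998 × 7.981 × 5.987 = 143.
Original = 520 μM × 143 = 7.45 × 10⁴ μM = 74.5 mM.

74.5 mM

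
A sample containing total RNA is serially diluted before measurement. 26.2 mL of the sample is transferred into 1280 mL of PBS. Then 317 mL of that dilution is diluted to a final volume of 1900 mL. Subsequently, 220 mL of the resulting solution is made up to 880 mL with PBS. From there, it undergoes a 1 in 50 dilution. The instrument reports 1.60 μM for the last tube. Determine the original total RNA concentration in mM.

95.6 mM

Overall dilution factor = 49.85 × 5.994 × 4 × 50 = 5.98 × 10⁴.
Original = 1.60 μM × 5.98 × 10⁴ = 9.56 × 10⁴ μM = 95.6 mM.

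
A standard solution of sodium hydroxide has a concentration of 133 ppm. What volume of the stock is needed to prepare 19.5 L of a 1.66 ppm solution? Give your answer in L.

0.243 L

V₁ = C₂V₂/C₁ = 1.66 × 19.5 / 133 = 0.243 L.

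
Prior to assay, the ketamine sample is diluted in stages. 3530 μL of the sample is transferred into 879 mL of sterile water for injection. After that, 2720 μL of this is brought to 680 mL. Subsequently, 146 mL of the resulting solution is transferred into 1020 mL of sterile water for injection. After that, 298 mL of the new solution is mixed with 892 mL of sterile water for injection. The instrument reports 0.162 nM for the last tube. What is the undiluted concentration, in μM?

Overall dilution factor = 250.0 × 250 × 7.986 × 3.993 = 1.99 × 10⁶.
Original = 0.162 nM × 1.99 × 10⁶ = 3.23 × 10⁵ nM = 323 μM.

323 μM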